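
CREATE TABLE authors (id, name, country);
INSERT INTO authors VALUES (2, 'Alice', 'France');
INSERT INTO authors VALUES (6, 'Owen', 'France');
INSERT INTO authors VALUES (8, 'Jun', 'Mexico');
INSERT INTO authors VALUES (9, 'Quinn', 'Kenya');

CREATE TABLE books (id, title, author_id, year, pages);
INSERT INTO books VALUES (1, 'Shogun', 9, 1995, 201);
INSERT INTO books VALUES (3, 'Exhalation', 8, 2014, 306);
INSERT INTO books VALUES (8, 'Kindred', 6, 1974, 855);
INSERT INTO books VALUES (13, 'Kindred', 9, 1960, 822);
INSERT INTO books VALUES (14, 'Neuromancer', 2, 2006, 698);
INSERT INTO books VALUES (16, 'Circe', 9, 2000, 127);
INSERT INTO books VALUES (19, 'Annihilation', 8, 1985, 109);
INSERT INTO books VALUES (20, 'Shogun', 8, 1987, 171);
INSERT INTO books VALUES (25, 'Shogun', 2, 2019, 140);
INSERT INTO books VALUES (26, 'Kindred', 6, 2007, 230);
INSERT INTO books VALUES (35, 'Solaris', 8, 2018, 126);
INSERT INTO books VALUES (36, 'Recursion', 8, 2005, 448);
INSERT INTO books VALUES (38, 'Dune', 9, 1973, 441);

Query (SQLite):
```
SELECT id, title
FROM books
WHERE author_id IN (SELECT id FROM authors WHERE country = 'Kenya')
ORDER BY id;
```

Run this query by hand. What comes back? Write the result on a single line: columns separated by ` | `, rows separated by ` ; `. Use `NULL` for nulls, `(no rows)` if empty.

1 | Shogun ; 13 | Kindred ; 16 | Circe ; 38 | Dune

Inner query: authors.id where country = 'Kenya'.
Outer: keep books rows whose author_id is in that set.
Inner query → {9}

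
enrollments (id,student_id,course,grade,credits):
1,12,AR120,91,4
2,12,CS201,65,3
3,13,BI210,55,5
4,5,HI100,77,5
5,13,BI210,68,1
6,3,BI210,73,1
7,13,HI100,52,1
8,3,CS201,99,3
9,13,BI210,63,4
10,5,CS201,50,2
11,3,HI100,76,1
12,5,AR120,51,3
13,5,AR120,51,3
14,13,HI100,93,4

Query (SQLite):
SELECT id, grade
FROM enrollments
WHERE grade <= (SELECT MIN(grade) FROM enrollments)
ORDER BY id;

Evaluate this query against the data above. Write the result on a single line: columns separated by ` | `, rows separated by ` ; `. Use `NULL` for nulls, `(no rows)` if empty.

Scalar subquery: MIN(grade) over all enrollments rows = 50.
Keep rows where grade <= that value.

10 | 50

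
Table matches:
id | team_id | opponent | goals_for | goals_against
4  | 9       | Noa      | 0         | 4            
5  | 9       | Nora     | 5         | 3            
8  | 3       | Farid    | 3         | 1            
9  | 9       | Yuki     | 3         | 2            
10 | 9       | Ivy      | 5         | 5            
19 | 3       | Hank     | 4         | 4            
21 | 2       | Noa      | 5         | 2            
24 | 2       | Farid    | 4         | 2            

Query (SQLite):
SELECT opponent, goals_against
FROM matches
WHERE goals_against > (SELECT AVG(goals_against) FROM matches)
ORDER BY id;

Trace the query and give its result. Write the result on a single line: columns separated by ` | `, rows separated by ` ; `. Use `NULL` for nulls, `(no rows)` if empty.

Scalar subquery: AVG(goals_against) over all matches rows = 2.875.
Keep rows where goals_against > that value.

Noa | 4 ; Nora | 3 ; Ivy | 5 ; Hank | 4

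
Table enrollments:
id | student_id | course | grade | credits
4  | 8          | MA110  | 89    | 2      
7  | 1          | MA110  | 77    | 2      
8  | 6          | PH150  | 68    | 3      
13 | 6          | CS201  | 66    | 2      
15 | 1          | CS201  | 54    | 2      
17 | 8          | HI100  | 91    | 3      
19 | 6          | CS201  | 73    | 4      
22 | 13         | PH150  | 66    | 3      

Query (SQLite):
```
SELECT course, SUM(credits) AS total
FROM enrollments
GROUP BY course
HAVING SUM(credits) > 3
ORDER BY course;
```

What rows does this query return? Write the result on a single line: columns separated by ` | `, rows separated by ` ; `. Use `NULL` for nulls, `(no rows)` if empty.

CS201 | 8 ; MA110 | 4 ; PH150 | 6

Partition enrollments by course; compute SUM(credits) within each group.
HAVING: keep groups where SUM(credits) > 3.
  CS201: ids {13, 15, 19} → SUM(credits)=8
  HI100: ids {17} → SUM(credits)=3
  MA110: ids {4, 7} → SUM(credits)=4
  PH150: ids {8, 22} → SUM(credits)=6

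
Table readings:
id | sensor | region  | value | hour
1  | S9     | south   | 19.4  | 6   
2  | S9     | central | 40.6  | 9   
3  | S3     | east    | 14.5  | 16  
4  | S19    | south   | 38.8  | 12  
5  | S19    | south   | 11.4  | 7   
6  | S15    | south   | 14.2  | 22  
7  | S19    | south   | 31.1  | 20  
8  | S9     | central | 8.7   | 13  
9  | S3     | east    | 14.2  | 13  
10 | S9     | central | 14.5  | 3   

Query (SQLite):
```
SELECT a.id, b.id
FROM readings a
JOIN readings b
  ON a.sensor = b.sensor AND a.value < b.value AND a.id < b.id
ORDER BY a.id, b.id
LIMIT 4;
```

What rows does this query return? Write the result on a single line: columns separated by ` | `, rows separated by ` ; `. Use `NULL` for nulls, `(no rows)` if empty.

Pairs (a,b) with same sensor, a.value < b.value, a.id < b.id.
sensor groups: S15:{6} S19:{4,5,7} S3:{3,9} S9:{1,2,8,10}
Ordered by (a.id, b.id); first 4.

1 | 2 ; 5 | 7 ; 8 | 10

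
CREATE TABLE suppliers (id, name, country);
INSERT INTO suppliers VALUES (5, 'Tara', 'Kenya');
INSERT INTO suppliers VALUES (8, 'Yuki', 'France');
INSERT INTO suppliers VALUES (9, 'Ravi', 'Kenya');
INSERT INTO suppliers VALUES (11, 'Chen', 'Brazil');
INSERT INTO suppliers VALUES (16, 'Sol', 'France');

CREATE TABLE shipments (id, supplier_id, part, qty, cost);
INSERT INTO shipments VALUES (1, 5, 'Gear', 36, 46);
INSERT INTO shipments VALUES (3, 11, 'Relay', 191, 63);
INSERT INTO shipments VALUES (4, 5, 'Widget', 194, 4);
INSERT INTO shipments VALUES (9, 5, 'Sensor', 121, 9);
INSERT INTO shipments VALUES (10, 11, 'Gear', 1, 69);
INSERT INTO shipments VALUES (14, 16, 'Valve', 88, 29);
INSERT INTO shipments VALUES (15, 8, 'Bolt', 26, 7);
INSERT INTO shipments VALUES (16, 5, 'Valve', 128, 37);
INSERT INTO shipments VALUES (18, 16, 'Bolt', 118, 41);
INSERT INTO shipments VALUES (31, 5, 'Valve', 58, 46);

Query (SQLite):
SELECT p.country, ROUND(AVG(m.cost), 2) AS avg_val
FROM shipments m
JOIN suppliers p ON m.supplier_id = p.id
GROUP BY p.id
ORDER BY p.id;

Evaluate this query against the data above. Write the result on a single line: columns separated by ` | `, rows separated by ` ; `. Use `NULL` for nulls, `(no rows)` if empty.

Kenya | 28.4 ; France | 7 ; Brazil | 66 ; France | 35

Join each shipments row to its suppliers via supplier_id.
Group joined rows by suppliers.id; compute ROUND(AVG(m.cost), 2) per group.
  5: ids {1, 4, 9, 16, 31} → ROUND(AVG(m.cost), 2)=28.4
  8: ids {15} → ROUND(AVG(m.cost), 2)=7
  11: ids {3, 10} → ROUND(AVG(m.cost), 2)=66
  16: ids {14, 18} → ROUND(AVG(m.cost), 2)=35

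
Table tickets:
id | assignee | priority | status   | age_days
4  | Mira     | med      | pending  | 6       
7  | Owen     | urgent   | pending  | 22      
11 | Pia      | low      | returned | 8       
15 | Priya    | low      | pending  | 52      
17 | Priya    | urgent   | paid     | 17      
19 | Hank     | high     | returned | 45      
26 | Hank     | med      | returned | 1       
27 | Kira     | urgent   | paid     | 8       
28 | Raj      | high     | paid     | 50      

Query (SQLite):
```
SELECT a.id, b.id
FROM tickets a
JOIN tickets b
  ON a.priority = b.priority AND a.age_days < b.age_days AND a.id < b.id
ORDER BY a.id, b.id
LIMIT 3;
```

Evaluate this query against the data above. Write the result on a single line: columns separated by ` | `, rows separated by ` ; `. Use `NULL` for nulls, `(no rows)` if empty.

11 | 15 ; 19 | 28

Pairs (a,b) with same priority, a.age_days < b.age_days, a.id < b.id.
priority groups: high:{19,28} low:{11,15} med:{4,26} urgent:{7,17,27}
Ordered by (a.id, b.id); first 3.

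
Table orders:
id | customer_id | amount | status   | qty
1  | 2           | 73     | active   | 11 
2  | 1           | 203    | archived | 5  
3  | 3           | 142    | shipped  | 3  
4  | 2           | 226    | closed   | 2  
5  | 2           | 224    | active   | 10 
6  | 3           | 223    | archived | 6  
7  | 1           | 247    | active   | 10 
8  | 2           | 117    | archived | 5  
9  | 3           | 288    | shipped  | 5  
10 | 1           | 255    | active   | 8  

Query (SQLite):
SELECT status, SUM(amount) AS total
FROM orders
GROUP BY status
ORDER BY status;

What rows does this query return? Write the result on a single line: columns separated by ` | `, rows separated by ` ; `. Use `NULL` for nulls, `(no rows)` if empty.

active | 799 ; archived | 543 ; closed | 226 ; shipped | 430

Partition orders by status; compute SUM(amount) within each group.
  active: ids {1, 5, 7, 10} → SUM(amount)=799
  archived: ids {2, 6, 8} → SUM(amount)=543
  closed: ids {4} → SUM(amount)=226
  shipped: ids {3, 9} → SUM(amount)=430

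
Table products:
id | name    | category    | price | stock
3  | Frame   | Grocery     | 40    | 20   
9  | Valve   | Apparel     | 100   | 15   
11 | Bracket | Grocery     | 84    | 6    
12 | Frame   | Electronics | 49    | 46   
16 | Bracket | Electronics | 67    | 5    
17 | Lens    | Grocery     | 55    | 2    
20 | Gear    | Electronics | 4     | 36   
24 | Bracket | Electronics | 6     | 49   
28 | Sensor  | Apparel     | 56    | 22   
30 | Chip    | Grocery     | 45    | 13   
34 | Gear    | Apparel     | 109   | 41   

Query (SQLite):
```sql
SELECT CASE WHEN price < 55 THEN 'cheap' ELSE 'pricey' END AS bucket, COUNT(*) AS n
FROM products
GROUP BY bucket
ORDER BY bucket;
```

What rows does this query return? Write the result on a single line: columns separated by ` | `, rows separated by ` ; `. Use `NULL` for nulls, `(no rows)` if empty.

Bucket rows by price < 55 → 'cheap' else 'pricey'; count each bucket.

cheap | 5 ; pricey | 6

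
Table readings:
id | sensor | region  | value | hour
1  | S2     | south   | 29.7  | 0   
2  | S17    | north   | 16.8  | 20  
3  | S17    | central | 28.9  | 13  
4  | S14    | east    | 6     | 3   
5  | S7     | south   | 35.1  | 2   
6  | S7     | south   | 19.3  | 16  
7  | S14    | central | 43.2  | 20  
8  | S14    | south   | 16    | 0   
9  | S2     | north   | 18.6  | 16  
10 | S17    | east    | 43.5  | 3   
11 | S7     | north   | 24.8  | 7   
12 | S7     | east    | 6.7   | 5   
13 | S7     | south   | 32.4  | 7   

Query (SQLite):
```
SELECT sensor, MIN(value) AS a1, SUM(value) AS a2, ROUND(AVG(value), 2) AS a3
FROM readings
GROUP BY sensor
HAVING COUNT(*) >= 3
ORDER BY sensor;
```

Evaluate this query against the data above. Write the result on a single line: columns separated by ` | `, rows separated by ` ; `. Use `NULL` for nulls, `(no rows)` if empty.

Group readings by sensor.
Per group compute: MIN(value), SUM(value), ROUND(AVG(value), 2).
HAVING: drop groups with fewer than 3 rows.
  S14: ids {4, 7, 8} → MIN(value)=6, SUM(value)=65.2, ROUND(AVG(value), 2)=21.73
  S17: ids {2, 3, 10} → MIN(value)=16.8, SUM(value)=89.2, ROUND(AVG(value), 2)=29.73
  S2: ids {1, 9} → MIN(value)=18.6, SUM(value)=48.3, ROUND(AVG(value), 2)=24.15
  S7: ids {5, 6, 11, 12, 13} → MIN(value)=6.7, SUM(value)=118.3, ROUND(AVG(value), 2)=23.66

S14 | 6 | 65.2 | 21.73 ; S17 | 16.8 | 89.2 | 29.73 ; S7 | 6.7 | 118.3 | 23.66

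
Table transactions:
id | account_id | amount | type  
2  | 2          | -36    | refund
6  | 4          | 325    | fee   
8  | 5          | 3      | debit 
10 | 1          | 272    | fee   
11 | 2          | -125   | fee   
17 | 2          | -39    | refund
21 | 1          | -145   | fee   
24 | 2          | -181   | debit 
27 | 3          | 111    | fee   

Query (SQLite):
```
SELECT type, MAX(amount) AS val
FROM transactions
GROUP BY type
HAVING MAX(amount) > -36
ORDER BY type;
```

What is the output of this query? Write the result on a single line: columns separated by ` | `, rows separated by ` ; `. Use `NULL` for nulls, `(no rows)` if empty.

debit | 3 ; fee | 325

Partition transactions by type; compute MAX(amount) within each group.
HAVING: keep groups where MAX(amount) > -36.
  debit: ids {8, 24} → MAX(amount)=3
  fee: ids {6, 10, 11, 21, 27} → MAX(amount)=325
  refund: ids {2, 17} → MAX(amount)=-36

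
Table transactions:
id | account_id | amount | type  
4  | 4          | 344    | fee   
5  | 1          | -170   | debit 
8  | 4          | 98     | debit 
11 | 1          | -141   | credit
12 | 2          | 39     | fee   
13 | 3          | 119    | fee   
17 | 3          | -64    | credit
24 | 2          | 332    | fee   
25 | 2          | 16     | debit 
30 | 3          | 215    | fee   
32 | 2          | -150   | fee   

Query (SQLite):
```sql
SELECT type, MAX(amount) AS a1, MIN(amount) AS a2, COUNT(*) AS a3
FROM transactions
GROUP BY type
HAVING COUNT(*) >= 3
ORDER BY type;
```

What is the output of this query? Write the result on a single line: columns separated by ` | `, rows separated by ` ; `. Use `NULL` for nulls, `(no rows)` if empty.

Group transactions by type.
Per group compute: MAX(amount), MIN(amount), COUNT(*).
HAVING: drop groups with fewer than 3 rows.
  credit: ids {11, 17} → MAX(amount)=-64, MIN(amount)=-141, COUNT(*)=2
  debit: ids {5, 8, 25} → MAX(amount)=98, MIN(amount)=-170, COUNT(*)=3
  fee: ids {4, 12, 13, 24, 30, 32} → MAX(amount)=344, MIN(amount)=-150, COUNT(*)=6

debit | 98 | -170 | 3 ; fee | 344 | -150 | 6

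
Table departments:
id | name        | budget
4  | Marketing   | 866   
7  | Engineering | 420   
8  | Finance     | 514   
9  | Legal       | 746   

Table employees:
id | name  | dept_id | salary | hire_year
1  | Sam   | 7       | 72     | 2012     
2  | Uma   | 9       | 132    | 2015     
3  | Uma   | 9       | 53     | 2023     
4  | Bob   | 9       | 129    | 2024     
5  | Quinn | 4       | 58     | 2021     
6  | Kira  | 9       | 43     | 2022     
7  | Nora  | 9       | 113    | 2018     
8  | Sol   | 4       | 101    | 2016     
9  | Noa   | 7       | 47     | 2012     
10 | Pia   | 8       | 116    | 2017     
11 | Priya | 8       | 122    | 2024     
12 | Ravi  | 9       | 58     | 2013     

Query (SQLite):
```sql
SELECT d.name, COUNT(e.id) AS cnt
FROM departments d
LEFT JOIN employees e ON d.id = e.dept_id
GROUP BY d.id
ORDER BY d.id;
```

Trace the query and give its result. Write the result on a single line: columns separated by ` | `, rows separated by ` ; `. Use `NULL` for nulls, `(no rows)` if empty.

Marketing | 2 ; Engineering | 2 ; Finance | 2 ; Legal | 6

LEFT JOIN keeps every departments row; unmatched ones get NULL for employees columns.
Group by departments.id and compute COUNT(e.id). COUNT(col) of an all-NULL group is 0.
  4: ids {5, 8} → COUNT(e.id)=2
  7: ids {1, 9} → COUNT(e.id)=2
  8: ids {10, 11} → COUNT(e.id)=2
  9: ids {2, 3, 4, 6, 7, 12} → COUNT(e.id)=6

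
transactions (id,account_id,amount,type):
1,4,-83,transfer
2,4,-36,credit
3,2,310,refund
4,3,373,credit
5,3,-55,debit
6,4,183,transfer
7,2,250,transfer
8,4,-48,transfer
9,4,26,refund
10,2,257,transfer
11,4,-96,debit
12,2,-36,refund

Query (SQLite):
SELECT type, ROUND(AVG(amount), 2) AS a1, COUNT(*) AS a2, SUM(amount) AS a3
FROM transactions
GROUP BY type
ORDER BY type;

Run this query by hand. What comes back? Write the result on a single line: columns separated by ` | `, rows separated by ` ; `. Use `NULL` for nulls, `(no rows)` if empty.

credit | 168.5 | 2 | 337 ; debit | -75.5 | 2 | -151 ; refund | 100 | 3 | 300 ; transfer | 111.8 | 5 | 559

Group transactions by type.
Per group compute: ROUND(AVG(amount), 2), COUNT(*), SUM(amount).
  credit: ids {2, 4} → ROUND(AVG(amount), 2)=168.5, COUNT(*)=2, SUM(amount)=337
  debit: ids {5, 11} → ROUND(AVG(amount), 2)=-75.5, COUNT(*)=2, SUM(amount)=-151
  refund: ids {3, 9, 12} → ROUND(AVG(amount), 2)=100, COUNT(*)=3, SUM(amount)=300
  transfer: ids {1, 6, 7, 8, 10} → ROUND(AVG(amount), 2)=111.8, COUNT(*)=5, SUM(amount)=559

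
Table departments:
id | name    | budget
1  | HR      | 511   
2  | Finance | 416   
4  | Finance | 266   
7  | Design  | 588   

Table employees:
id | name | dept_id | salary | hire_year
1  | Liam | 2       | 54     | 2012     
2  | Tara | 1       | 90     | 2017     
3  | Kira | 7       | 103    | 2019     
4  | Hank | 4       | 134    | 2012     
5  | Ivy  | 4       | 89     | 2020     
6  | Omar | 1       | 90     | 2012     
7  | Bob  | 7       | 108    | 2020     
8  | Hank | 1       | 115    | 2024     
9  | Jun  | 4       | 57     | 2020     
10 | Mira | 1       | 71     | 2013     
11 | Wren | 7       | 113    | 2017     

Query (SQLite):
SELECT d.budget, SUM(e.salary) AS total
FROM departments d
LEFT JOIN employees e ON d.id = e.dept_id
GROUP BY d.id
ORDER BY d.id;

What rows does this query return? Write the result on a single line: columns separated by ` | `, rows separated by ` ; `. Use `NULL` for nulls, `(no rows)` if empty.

LEFT JOIN keeps every departments row; unmatched ones get NULL for employees columns.
Group by departments.id and compute SUM(e.salary). SUM over an all-NULL group is NULL.
  1: ids {2, 6, 8, 10} → SUM(e.salary)=366
  2: ids {1} → SUM(e.salary)=54
  4: ids {4, 5, 9} → SUM(e.salary)=280
  7: ids {3, 7, 11} → SUM(e.salary)=324

511 | 366 ; 416 | 54 ; 266 | 280 ; 588 | 324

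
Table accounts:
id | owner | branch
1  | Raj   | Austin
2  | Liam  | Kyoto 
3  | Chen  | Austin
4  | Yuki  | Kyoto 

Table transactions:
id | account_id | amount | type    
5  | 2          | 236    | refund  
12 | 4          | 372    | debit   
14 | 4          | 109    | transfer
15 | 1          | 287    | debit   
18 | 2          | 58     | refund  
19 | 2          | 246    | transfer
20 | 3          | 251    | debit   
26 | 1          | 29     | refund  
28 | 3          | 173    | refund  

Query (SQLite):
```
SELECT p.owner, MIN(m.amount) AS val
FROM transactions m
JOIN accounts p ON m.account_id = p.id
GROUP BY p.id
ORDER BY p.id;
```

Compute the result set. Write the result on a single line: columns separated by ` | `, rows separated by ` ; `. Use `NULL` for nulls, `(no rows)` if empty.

Raj | 29 ; Liam | 58 ; Chen | 173 ; Yuki | 109

Join each transactions row to its accounts via account_id.
Group joined rows by accounts.id; compute MIN(m.amount) per group.
  1: ids {15, 26} → MIN(m.amount)=29
  2: ids {5, 18, 19} → MIN(m.amount)=58
  3: ids {20, 28} → MIN(m.amount)=173
  4: ids {12, 14} → MIN(m.amount)=109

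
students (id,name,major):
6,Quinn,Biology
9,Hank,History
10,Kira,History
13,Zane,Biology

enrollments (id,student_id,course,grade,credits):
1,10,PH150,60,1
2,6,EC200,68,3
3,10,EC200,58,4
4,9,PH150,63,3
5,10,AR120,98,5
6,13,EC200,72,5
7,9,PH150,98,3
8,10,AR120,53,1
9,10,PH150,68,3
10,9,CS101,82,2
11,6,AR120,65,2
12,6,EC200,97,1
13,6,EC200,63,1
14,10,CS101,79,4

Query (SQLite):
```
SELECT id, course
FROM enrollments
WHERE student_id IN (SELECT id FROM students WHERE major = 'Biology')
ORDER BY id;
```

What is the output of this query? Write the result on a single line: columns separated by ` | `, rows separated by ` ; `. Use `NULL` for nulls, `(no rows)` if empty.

Inner query: students.id where major = 'Biology'.
Outer: keep enrollments rows whose student_id is in that set.
Inner query → {6, 13}

2 | EC200 ; 6 | EC200 ; 11 | AR120 ; 12 | EC200 ; 13 | EC200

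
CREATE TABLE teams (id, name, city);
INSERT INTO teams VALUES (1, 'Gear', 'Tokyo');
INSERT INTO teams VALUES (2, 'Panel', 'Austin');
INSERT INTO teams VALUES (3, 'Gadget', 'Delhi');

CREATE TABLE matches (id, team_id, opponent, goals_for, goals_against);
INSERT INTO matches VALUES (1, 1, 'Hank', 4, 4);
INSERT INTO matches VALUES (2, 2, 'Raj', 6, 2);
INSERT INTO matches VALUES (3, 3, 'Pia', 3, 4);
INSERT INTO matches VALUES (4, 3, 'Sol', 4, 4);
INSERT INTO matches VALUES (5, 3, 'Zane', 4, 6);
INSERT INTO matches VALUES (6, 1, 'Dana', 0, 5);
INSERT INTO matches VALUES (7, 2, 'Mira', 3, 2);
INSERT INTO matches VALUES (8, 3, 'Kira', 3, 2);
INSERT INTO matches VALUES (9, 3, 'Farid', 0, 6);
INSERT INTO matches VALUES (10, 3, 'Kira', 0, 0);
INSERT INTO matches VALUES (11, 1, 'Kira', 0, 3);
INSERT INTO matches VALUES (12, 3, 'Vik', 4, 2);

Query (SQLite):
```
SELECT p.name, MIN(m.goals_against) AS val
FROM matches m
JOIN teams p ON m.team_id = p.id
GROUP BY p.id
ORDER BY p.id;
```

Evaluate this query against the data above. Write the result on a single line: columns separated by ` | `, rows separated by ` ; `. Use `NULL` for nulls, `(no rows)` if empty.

Gear | 3 ; Panel | 2 ; Gadget | 0

Join each matches row to its teams via team_id.
Group joined rows by teams.id; compute MIN(m.goals_against) per group.
  1: ids {1, 6, 11} → MIN(m.goals_against)=3
  2: ids {2, 7} → MIN(m.goals_against)=2
  3: ids {3, 4, 5, 8, 9, 10, 12} → MIN(m.goals_against)=0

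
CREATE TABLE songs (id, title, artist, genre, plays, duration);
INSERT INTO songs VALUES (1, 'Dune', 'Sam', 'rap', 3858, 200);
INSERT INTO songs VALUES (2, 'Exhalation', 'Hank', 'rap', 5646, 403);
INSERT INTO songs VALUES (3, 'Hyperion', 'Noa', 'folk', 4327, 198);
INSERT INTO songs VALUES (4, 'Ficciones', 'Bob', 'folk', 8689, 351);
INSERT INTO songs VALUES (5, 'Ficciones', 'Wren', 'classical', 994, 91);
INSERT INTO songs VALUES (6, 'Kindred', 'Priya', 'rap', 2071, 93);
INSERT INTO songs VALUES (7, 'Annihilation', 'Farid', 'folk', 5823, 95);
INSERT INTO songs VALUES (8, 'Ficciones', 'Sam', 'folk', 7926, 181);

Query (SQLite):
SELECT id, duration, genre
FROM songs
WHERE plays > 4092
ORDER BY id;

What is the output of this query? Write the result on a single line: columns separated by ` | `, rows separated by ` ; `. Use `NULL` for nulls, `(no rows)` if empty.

2 | 403 | rap ; 3 | 198 | folk ; 4 | 351 | folk ; 7 | 95 | folk ; 8 | 181 | folk

plays > 4092: ids {2, 3, 4, 7, 8}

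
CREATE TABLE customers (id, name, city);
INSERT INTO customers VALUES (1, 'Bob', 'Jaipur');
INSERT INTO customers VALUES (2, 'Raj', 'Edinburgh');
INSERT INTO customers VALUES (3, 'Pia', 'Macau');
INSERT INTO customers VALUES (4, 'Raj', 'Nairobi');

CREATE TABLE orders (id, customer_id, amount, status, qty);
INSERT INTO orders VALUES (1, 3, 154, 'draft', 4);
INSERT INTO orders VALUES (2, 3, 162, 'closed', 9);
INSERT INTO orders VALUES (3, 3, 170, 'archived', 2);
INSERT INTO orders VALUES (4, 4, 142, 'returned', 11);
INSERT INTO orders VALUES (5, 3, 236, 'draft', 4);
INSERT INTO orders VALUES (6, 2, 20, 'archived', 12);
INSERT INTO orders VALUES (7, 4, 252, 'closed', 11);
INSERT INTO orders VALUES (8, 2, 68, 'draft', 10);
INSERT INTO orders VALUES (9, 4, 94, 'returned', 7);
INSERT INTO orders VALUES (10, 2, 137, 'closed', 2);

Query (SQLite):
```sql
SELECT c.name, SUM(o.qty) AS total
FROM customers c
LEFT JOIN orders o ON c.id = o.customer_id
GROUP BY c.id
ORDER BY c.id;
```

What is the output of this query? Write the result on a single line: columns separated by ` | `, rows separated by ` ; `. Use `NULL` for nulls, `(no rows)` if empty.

Bob | NULL ; Raj | 24 ; Pia | 19 ; Raj | 29

LEFT JOIN keeps every customers row; unmatched ones get NULL for orders columns.
Group by customers.id and compute SUM(o.qty). SUM over an all-NULL group is NULL.
  1: ids {—} → SUM(o.qty)=NULL
  2: ids {6, 8, 10} → SUM(o.qty)=24
  3: ids {1, 2, 3, 5} → SUM(o.qty)=19
  4: ids {4, 7, 9} → SUM(o.qty)=29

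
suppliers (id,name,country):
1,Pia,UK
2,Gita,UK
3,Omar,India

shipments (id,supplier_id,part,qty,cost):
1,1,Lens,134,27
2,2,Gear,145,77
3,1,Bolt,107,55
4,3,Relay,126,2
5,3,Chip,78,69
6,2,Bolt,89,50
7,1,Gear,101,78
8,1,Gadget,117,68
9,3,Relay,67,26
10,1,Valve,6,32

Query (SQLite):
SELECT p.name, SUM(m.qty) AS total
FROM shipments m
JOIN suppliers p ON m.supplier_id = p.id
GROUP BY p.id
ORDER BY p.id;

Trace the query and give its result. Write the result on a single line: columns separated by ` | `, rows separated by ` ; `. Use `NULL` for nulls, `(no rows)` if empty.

Pia | 465 ; Gita | 234 ; Omar | 271

Join each shipments row to its suppliers via supplier_id.
Group joined rows by suppliers.id; compute SUM(m.qty) per group.
  1: ids {1, 3, 7, 8, 10} → SUM(m.qty)=465
  2: ids {2, 6} → SUM(m.qty)=234
  3: ids {4, 5, 9} → SUM(m.qty)=271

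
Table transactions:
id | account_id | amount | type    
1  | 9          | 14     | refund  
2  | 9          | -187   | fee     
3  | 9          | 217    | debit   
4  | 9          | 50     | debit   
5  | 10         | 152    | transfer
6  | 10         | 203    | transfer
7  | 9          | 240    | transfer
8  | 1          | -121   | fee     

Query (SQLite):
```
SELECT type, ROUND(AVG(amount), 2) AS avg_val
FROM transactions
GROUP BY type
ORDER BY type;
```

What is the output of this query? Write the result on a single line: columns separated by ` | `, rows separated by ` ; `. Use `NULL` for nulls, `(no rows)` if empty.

Partition transactions by type; compute ROUND(AVG(amount), 2) within each group.
  debit: ids {3, 4} → ROUND(AVG(amount), 2)=133.5
  fee: ids {2, 8} → ROUND(AVG(amount), 2)=-154
  refund: ids {1} → ROUND(AVG(amount), 2)=14
  transfer: ids {5, 6, 7} → ROUND(AVG(amount), 2)=198.33

debit | 133.5 ; fee | -154 ; refund | 14 ; transfer | 198.33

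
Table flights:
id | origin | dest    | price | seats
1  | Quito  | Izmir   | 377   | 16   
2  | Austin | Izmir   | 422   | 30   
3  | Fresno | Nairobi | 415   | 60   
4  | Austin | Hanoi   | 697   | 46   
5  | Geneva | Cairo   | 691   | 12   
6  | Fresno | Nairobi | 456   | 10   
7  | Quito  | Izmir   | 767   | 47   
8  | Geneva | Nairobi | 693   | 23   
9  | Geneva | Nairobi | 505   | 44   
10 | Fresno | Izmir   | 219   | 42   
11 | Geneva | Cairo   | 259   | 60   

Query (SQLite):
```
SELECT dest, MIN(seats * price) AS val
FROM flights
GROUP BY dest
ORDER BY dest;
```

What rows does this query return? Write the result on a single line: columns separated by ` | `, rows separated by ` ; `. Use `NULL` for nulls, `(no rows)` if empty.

Cairo | 8292 ; Hanoi | 32062 ; Izmir | 6032 ; Nairobi | 4560

For each row compute seats * price.
Group by dest; take MIN of the expression per group.
  Cairo: ids {5, 11} → MIN(seats * price)=8292
  Hanoi: ids {4} → MIN(seats * price)=32062
  Izmir: ids {1, 2, 7, 10} → MIN(seats * price)=6032
  Nairobi: ids {3, 6, 8, 9} → MIN(seats * price)=4560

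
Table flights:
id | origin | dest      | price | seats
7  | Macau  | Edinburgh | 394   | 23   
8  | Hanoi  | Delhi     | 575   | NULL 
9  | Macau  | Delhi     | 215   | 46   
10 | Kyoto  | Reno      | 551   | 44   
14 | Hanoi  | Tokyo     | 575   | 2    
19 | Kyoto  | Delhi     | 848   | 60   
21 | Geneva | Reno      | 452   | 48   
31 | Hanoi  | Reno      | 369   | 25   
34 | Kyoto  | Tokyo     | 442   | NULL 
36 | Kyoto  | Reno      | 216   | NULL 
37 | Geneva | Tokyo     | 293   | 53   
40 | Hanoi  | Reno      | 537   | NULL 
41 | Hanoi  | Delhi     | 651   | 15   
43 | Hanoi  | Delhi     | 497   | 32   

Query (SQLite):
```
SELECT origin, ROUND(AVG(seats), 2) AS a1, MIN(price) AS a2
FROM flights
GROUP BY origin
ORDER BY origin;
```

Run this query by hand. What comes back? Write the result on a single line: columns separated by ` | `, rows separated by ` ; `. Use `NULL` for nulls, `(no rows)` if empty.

Group flights by origin.
Per group compute: ROUND(AVG(seats), 2), MIN(price).
  Geneva: ids {21, 37} → ROUND(AVG(seats), 2)=50.5, MIN(price)=293
  Hanoi: ids {8, 14, 31, 40, 41, 43} → ROUND(AVG(seats), 2)=18.5, MIN(price)=369
  Kyoto: ids {10, 19, 34, 36} → ROUND(AVG(seats), 2)=52, MIN(price)=216
  Macau: ids {7, 9} → ROUND(AVG(seats), 2)=34.5, MIN(price)=215

Geneva | 50.5 | 293 ; Hanoi | 18.5 | 369 ; Kyoto | 52 | 216 ; Macau | 34.5 | 215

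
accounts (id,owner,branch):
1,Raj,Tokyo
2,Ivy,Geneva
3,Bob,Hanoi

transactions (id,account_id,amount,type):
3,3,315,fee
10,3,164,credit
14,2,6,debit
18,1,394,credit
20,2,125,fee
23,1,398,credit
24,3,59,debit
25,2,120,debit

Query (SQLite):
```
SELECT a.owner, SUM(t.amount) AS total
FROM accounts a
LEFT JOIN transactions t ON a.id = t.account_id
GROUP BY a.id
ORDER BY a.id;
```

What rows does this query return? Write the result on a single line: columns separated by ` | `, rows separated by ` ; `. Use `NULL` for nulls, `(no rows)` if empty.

Raj | 792 ; Ivy | 251 ; Bob | 538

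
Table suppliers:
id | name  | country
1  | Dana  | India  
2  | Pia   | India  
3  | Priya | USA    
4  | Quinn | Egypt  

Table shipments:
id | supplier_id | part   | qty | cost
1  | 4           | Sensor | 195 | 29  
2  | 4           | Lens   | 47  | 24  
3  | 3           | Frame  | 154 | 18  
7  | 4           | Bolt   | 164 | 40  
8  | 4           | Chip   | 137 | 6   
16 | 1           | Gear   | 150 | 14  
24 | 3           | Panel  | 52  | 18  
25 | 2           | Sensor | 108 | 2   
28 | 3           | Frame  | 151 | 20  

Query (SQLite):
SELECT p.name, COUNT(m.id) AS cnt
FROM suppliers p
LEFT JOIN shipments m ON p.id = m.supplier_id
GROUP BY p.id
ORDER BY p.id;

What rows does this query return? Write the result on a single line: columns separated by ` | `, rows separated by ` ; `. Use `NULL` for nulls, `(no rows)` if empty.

Dana | 1 ; Pia | 1 ; Priya | 3 ; Quinn | 4

LEFT JOIN keeps every suppliers row; unmatched ones get NULL for shipments columns.
Group by suppliers.id and compute COUNT(m.id). COUNT(col) of an all-NULL group is 0.
  1: ids {16} → COUNT(m.id)=1
  2: ids {25} → COUNT(m.id)=1
  3: ids {3, 24, 28} → COUNT(m.id)=3
  4: ids {1, 2, 7, 8} → COUNT(m.id)=4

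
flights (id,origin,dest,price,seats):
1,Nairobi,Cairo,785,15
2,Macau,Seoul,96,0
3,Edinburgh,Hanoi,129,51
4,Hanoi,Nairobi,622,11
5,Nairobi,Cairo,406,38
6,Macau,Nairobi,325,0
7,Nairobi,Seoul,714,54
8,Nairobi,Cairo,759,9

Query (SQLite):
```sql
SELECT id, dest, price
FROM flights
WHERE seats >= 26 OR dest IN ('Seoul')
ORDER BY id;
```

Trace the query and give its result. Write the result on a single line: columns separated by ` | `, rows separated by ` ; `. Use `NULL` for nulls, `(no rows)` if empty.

2 | Seoul | 96 ; 3 | Hanoi | 129 ; 5 | Cairo | 406 ; 7 | Seoul | 714

seats >= 26: ids {3, 5, 7}
dest IN ('Seoul'): ids {2, 7}
Combine with OR.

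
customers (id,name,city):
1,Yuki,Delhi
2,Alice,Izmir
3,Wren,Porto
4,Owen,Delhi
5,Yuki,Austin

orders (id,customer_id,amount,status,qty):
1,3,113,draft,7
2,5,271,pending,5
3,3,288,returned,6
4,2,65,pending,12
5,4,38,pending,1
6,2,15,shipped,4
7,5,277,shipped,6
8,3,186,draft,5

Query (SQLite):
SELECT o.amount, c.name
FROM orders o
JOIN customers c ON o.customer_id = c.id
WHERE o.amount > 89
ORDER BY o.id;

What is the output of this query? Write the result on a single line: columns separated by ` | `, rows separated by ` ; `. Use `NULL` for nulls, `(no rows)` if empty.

113 | Wren ; 271 | Yuki ; 288 | Wren ; 277 | Yuki ; 186 | Wren

Each orders row matches the customers row where customer_id = customers.id.
Then keep rows with o.amount > 89.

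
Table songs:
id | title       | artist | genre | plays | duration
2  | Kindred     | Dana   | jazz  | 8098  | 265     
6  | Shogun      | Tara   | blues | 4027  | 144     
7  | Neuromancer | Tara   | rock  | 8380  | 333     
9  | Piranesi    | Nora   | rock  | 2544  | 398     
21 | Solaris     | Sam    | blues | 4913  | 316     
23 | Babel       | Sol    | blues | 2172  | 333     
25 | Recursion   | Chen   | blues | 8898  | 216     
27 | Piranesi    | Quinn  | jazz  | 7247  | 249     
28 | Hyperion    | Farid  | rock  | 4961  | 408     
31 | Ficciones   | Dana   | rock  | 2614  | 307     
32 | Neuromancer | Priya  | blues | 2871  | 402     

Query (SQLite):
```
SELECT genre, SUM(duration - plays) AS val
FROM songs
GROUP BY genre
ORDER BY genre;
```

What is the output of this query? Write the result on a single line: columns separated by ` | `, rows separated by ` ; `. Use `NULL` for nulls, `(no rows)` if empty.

blues | -21470 ; jazz | -14831 ; rock | -17053

For each row compute duration - plays.
Group by genre; take SUM of the expression per group.
  blues: ids {6, 21, 23, 25, 32} → SUM(duration - plays)=-21470
  jazz: ids {2, 27} → SUM(duration - plays)=-14831
  rock: ids {7, 9, 28, 31} → SUM(duration - plays)=-17053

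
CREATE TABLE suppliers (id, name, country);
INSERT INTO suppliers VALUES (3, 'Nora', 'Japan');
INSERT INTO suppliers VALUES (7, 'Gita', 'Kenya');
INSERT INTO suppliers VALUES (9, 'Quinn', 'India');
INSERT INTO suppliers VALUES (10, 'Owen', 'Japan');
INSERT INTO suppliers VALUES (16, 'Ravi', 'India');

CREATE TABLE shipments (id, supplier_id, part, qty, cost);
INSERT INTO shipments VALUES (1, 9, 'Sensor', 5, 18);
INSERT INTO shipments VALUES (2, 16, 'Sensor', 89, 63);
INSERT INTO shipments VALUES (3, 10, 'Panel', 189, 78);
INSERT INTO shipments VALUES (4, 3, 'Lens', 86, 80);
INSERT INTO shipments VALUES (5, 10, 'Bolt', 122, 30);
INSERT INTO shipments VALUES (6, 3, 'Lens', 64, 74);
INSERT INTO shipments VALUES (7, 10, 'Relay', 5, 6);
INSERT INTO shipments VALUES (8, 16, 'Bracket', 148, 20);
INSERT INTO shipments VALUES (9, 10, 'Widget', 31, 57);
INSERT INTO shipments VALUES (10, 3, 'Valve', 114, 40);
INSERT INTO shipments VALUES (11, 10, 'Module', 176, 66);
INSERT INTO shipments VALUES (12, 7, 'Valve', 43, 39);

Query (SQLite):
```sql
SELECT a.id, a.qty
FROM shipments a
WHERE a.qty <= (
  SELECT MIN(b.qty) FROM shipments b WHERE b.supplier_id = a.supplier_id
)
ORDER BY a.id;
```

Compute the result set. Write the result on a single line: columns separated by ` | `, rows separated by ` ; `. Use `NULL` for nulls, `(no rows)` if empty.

1 | 5 ; 2 | 89 ; 6 | 64 ; 7 | 5 ; 12 | 43

For each shipments row a, compute MIN(qty) over rows sharing a.supplier_id.
Keep row a if a.qty <= that per-group MIN.
  supplier_id=3: MIN(qty) = 64
  supplier_id=7: MIN(qty) = 43
  supplier_id=9: MIN(qty) = 5
  supplier_id=10: MIN(qty) = 5
  supplier_id=16: MIN(qty) = 89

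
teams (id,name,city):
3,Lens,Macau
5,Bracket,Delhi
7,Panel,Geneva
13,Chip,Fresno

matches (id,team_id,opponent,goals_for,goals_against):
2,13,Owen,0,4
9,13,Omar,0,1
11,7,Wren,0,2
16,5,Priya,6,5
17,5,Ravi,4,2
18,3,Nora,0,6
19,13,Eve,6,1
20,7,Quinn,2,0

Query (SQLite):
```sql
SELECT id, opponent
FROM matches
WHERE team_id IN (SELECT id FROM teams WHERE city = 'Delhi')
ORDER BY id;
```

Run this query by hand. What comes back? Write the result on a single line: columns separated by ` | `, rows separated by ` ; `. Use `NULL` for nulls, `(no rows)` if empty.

16 | Priya ; 17 | Ravi

Inner query: teams.id where city = 'Delhi'.
Outer: keep matches rows whose team_id is in that set.
Inner query → {5}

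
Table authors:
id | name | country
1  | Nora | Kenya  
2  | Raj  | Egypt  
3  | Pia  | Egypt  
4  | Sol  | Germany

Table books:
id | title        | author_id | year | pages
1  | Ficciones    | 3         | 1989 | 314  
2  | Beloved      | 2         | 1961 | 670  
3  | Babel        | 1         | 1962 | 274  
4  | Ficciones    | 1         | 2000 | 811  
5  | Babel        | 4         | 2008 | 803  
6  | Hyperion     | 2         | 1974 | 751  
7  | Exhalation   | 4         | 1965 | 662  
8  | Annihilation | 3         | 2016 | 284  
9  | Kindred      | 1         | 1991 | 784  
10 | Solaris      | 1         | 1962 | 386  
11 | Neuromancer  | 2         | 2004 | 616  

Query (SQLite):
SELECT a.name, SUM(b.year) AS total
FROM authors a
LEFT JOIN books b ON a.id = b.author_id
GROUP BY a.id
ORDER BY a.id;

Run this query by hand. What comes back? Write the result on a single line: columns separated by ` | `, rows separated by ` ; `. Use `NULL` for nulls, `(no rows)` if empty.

LEFT JOIN keeps every authors row; unmatched ones get NULL for books columns.
Group by authors.id and compute SUM(b.year). SUM over an all-NULL group is NULL.
  1: ids {3, 4, 9, 10} → SUM(b.year)=7915
  2: ids {2, 6, 11} → SUM(b.year)=5939
  3: ids {1, 8} → SUM(b.year)=4005
  4: ids {5, 7} → SUM(b.year)=3973

Nora | 7915 ; Raj | 5939 ; Pia | 4005 ; Sol | 3973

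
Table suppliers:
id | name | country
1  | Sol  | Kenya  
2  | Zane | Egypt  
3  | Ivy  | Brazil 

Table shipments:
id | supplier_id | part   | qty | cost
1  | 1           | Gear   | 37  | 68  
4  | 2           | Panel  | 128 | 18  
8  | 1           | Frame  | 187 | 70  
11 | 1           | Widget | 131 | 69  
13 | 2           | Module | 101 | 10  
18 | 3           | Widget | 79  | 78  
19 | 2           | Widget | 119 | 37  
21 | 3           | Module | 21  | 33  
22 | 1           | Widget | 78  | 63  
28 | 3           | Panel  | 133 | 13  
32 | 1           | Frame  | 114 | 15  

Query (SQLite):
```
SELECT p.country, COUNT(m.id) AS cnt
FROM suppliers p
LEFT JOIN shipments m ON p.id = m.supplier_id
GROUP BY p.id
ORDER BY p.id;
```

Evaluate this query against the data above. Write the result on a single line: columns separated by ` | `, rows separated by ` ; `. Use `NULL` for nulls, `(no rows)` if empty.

LEFT JOIN keeps every suppliers row; unmatched ones get NULL for shipments columns.
Group by suppliers.id and compute COUNT(m.id). COUNT(col) of an all-NULL group is 0.
  1: ids {1, 8, 11, 22, 32} → COUNT(m.id)=5
  2: ids {4, 13, 19} → COUNT(m.id)=3
  3: ids {18, 21, 28} → COUNT(m.id)=3

Kenya | 5 ; Egypt | 3 ; Brazil | 3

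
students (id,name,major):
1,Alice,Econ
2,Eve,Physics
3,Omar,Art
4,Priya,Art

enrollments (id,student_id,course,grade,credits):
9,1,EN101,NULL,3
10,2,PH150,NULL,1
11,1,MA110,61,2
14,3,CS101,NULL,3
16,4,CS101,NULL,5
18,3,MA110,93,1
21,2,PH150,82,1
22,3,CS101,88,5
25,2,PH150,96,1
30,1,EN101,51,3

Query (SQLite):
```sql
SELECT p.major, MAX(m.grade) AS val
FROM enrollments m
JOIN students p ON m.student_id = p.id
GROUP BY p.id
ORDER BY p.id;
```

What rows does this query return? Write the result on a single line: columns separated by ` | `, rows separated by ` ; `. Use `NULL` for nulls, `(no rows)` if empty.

Econ | 61 ; Physics | 96 ; Art | 93 ; Art | NULL

Join each enrollments row to its students via student_id.
Group joined rows by students.id; compute MAX(m.grade) per group.
  1: ids {9, 11, 30} → MAX(m.grade)=61
  2: ids {10, 21, 25} → MAX(m.grade)=96
  3: ids {14, 18, 22} → MAX(m.grade)=93
  4: ids {16} → MAX(m.grade)=NULL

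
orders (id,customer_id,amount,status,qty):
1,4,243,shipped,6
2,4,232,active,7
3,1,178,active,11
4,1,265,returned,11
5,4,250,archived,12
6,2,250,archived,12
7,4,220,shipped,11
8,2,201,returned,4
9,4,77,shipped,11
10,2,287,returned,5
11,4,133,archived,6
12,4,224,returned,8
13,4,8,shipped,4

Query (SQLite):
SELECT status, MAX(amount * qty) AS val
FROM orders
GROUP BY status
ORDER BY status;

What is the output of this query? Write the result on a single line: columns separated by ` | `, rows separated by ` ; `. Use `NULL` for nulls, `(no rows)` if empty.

For each row compute amount * qty.
Group by status; take MAX of the expression per group.
  active: ids {2, 3} → MAX(amount * qty)=1958
  archived: ids {5, 6, 11} → MAX(amount * qty)=3000
  returned: ids {4, 8, 10, 12} → MAX(amount * qty)=2915
  shipped: ids {1, 7, 9, 13} → MAX(amount * qty)=2420

active | 1958 ; archived | 3000 ; returned | 2915 ; shipped | 2420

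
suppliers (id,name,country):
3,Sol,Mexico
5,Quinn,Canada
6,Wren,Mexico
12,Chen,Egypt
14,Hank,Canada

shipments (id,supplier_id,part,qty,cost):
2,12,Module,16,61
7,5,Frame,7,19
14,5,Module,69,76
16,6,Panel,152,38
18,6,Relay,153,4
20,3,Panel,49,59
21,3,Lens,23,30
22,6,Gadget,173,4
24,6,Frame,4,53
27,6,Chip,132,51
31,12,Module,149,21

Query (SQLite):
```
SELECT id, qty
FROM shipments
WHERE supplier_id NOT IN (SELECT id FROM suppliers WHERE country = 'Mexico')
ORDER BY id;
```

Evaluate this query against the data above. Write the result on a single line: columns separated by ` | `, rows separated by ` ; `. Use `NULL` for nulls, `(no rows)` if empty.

2 | 16 ; 7 | 7 ; 14 | 69 ; 31 | 149

Inner query: suppliers.id where country = 'Mexico'.
Outer: keep shipments rows whose supplier_id is not in that set.
Inner query → {3, 6}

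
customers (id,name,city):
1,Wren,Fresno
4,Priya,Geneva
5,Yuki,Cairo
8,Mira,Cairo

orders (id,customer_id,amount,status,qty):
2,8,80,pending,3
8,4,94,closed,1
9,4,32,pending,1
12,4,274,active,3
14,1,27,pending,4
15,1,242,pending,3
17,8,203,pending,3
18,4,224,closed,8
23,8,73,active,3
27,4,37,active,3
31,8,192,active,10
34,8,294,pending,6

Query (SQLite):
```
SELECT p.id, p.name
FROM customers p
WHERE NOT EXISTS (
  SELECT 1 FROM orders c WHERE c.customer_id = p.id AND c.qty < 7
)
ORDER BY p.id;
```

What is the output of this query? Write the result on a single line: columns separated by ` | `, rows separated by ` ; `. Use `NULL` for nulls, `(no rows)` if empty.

5 | Yuki

For each customers row, check whether any orders with matching customer_id has qty < 7.
Keep rows where that is false.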